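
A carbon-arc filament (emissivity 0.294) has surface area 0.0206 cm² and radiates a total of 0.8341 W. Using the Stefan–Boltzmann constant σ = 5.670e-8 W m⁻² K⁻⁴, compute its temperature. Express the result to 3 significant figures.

T ≈ 2.22×10³ K

Area A = 0.0206 cm² = 2.06×10⁻⁶ m².
P = εσAT⁴ ⇒ T = (P/(εσA))^(1/4) = (0.8341/(0.294×5.670×10⁻⁸×2.06×10⁻⁶))^(1/4) = 2.22×10³ K.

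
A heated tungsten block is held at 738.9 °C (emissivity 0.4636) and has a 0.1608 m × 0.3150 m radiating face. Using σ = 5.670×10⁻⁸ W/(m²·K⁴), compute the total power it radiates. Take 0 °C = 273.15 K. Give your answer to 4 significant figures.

P ≈ 1397 W

T = 738.9 °C + 273.15 = 1012.05 K.
Area A = 0.1608 × 0.3150 = 0.050652 m².
P = εσAT⁴ = 0.4636 × 5.670×10⁻⁸ × 0.050652 × (1012.05)⁴ = 1397 W.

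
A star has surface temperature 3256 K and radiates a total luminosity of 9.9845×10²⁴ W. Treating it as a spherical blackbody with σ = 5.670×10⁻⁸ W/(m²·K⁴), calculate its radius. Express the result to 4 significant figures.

R ≈ 3.531×10⁸ m

L = 4πR²σT⁴ ⇒ R = √(L/(4πσT⁴)).
σT⁴ = 6.37266×10⁶ W/m², so R = √(9.9845×10²⁴/(4π×6.37266×10⁶)) = 3.531×10⁸ m.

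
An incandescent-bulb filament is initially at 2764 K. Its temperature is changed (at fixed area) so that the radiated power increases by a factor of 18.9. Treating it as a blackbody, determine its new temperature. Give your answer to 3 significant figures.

P ∝ T⁴, so T₂/T₁ = (P₂/P₁)^(1/4) = (18.9)^(1/4) = 2.08505.
T₂ = 2764 × 2.08505 = 5.76×10³ K.

T₂ ≈ 5.76×10³ K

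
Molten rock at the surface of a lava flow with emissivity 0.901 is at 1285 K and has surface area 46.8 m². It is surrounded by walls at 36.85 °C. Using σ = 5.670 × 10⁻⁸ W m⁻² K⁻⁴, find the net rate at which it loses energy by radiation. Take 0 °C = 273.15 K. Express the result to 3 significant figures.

Surroundings: T = 36.85 °C + 273.15 = 310.00 K.
Area A = 46.8 m².
Net radiated power P_net = εσA(T⁴ − T₀⁴) = 0.901×5.670×10⁻⁸×46.8×(1285⁴ − 310.00⁴).
T⁴ − T₀⁴ = 2.72654×10¹² − 9.23521×10⁹ = 2.71730×10¹² K⁴, so P_net = 6.50×10⁶ W.

Net loss ≈ 6.50×10⁶ W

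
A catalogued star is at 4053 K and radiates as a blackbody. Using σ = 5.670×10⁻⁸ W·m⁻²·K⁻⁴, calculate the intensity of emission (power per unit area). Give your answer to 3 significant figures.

I ≈ 1.53×10⁷ W/m²

Stefan–Boltzmann: I = σT⁴ = 5.670×10⁻⁸ × (4053)⁴ = 1.53×10⁷ W/m².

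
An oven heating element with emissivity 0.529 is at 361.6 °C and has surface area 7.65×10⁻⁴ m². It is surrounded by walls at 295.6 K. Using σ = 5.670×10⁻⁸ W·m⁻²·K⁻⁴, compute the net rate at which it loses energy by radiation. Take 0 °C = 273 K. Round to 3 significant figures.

Net loss ≈ 3.55 W

T = 361.6 °C + 273 = 634.6 K.
Area A = 7.65×10⁻⁴ m².
Net radiated power P_net = εσA(T⁴ − T₀⁴) = 0.529×5.670×10⁻⁸×7.65×10⁻⁴×(634.6⁴ − 295.6⁴).
T⁴ − T₀⁴ = 1.62181×10¹¹ − 7.63515×10⁹ = 1.54546×10¹¹ K⁴, so P_net = 3.55 W.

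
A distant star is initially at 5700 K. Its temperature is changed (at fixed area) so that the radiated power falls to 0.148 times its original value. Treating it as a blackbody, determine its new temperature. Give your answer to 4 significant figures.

T₂ ≈ 3535 K

P ∝ T⁴, so T₂/T₁ = (P₂/P₁)^(1/4) = (0.148)^(1/4) = 0.620248.
T₂ = 5700 × 0.620248 = 3535 K.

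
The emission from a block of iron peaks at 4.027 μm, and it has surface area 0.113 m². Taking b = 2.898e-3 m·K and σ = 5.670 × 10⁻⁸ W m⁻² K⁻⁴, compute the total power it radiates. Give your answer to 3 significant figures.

Wien's law: T = b/λ_max = 2.898×10⁻³/4.027×10⁻⁶ = 719.642 K.
Area A = 0.113 m².
Then P = σAT⁴ = 5.670×10⁻⁸×0.113×(719.642)⁴ = 1.72×10³ W.

P ≈ 1.72×10³ W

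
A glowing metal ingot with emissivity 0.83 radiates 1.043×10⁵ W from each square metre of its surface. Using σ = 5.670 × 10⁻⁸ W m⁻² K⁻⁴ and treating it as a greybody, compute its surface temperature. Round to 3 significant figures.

T ≈ 1.22×10³ K

I = εσT⁴, so T = (I/εσ)^(1/4) = (1.043×10⁵/(0.83×5.670×10⁻⁸))^(1/4) = 1.22×10³ K.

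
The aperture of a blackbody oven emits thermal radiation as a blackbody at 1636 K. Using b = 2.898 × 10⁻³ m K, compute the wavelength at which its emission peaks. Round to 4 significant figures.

Wien's displacement law: λ_max = b/T = (2.898×10⁻³ m·K)/(1636 K) = 1.7714×10⁻⁶ m.
That is 1.771 μm, in the infrared range.

λ_max ≈ 1.771 μm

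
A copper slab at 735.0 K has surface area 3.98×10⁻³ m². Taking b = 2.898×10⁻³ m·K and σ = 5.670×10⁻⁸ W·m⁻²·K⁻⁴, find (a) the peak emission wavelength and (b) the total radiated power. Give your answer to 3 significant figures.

λ_max ≈ 3.94 μm; P ≈ 65.9 W

(a) λ_max = b/T = 2.898×10⁻³/735.0 = 3.943×10⁻⁶ m = 3.94 μm.
Area A = 3.98×10⁻³ m².
(b) P = σAT⁴ = 5.670×10⁻⁸×3.98×10⁻³×(735.0)⁴ = 65.9 W.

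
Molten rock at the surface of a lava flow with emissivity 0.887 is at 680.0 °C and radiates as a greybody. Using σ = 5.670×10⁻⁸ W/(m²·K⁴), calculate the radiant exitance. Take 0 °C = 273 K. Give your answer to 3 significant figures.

I ≈ 4.15×10⁴ W/m²

T = 680.0 °C + 273 = 953.0 K.
Stefan–Boltzmann: I = εσT⁴ = 0.887 × 5.670×10⁻⁸ × (953.0)⁴ = 4.15×10⁴ W/m².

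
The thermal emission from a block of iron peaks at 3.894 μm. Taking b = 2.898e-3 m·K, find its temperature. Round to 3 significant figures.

Wien's law gives T = b/λ_max = (2.898×10⁻³ m·K)/(3.894×10⁻⁶ m) = 744 K.

T ≈ 744 K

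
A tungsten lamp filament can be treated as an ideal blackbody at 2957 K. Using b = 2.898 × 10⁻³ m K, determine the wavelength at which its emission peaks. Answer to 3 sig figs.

Wien's displacement law: λ_max = b/T = (2.898×10⁻³ m·K)/(2957 K) = 9.800×10⁻⁷ m.
That is 980 nm, in the infrared range.

λ_max ≈ 980 nm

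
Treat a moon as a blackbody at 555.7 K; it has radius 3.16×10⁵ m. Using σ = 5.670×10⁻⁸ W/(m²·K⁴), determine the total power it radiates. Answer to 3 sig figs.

Surface area A = 4πR² = 4π(3.16×10⁵ m)² = 1.25483×10¹² m².
P = σAT⁴ = 5.670×10⁻⁸ × 1.25483×10¹² × (555.7)⁴ = 6.78×10¹⁵ W.

P ≈ 6.78×10¹⁵ W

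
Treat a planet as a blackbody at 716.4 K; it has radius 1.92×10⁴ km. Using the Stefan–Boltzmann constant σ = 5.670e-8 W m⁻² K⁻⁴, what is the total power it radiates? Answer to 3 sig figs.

P ≈ 6.92×10¹⁹ W

Surface area A = 4πR² = 4π(1.92×10⁷ m)² = 4.63247×10¹⁵ m².
P = σAT⁴ = 5.670×10⁻⁸ × 4.63247×10¹⁵ × (716.4)⁴ = 6.92×10¹⁹ W.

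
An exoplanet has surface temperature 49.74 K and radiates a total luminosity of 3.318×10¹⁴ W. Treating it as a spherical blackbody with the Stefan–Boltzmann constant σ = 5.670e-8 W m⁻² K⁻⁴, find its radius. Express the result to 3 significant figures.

L = 4πR²σT⁴ ⇒ R = √(L/(4πσT⁴)).
σT⁴ = 0.347061 W/m², so R = √(3.318×10¹⁴/(4π×0.347061)) = 8.72×10⁶ m.

R ≈ 8.72×10⁶ m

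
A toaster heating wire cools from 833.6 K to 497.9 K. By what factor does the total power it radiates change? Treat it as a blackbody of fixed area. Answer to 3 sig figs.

P ∝ T⁴, so P₂/P₁ = (T₂/T₁)⁴ = (497.9/833.6)⁴ = (0.597289)⁴ = 0.127.

P₂/P₁ ≈ 0.127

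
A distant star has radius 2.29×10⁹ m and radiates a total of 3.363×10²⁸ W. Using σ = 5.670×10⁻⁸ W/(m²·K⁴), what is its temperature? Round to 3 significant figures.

T ≈ 9.74×10³ K

Surface area A = 4πR² = 4π(2.29×10⁹ m)² = 6.58993×10¹⁹ m².
P = σAT⁴ ⇒ T = (P/(σA))^(1/4) = (3.363×10²⁸/(5.670×10⁻⁸×6.58993×10¹⁹))^(1/4) = 9.74×10³ K.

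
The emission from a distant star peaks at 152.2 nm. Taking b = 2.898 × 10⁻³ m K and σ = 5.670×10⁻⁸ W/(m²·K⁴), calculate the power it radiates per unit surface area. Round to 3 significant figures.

Wien's law: T = b/λ_max = 2.898×10⁻³/1.522×10⁻⁷ = 19040.7 K.
Then I = σT⁴ = 5.670×10⁻⁸×(19040.7)⁴ = 7.45×10⁹ W/m².

I ≈ 7.45×10⁹ W/m²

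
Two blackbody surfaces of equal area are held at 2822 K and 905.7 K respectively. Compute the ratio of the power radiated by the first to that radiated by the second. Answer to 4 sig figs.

P₁/P₂ ≈ 94.25

With equal areas, P₁/P₂ = (T₁/T₂)⁴ = (2822/905.7)⁴ = 94.25.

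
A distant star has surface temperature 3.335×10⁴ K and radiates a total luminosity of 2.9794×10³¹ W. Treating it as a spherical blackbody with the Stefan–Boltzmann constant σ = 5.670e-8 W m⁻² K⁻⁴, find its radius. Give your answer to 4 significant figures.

L = 4πR²σT⁴ ⇒ R = √(L/(4πσT⁴)).
σT⁴ = 7.01401×10¹⁰ W/m², so R = √(2.9794×10³¹/(4π×7.01401×10¹⁰)) = 5.814×10⁹ m.

R ≈ 5.814×10⁹ m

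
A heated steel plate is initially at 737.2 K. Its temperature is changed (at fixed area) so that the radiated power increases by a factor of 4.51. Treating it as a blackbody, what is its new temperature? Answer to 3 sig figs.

P ∝ T⁴, so T₂/T₁ = (P₂/P₁)^(1/4) = (4.51)^(1/4) = 1.45728.
T₂ = 737.2 × 1.45728 = 1.07×10³ K.

T₂ ≈ 1.07×10³ K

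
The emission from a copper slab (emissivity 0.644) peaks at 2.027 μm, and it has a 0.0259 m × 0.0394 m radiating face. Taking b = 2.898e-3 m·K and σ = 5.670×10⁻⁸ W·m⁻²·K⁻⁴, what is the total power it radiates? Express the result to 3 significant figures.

P ≈ 156 W

Wien's law: T = b/λ_max = 2.898×10⁻³/2.027×10⁻⁶ = 1429.70 K.
Area A = 0.0259 × 0.0394 = 1.02046×10⁻³ m².
Then P = εσAT⁴ = 0.644×5.670×10⁻⁸×1.02046×10⁻³×(1429.70)⁴ = 156 W.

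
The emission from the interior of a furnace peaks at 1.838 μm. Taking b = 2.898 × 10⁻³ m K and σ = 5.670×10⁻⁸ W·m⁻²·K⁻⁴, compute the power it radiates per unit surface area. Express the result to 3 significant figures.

I ≈ 3.50×10⁵ W/m²

Wien's law: T = b/λ_max = 2.898×10⁻³/1.838×10⁻⁶ = 1576.71 K.
Then I = σT⁴ = 5.670×10⁻⁸×(1576.71)⁴ = 3.50×10⁵ W/m².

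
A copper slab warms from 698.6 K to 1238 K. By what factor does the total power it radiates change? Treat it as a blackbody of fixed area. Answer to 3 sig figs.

P₂/P₁ ≈ 9.86

P ∝ T⁴, so P₂/P₁ = (T₂/T₁)⁴ = (1238/698.6)⁴ = (1.77212)⁴ = 9.86.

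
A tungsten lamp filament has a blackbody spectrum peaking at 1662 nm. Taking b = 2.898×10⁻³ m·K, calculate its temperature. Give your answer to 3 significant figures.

Wien's law gives T = b/λ_max = (2.898×10⁻³ m·K)/(1.662×10⁻⁶ m) = 1.74×10³ K.

T ≈ 1.74×10³ K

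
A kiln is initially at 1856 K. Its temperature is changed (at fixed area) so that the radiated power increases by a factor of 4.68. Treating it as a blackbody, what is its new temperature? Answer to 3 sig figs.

P ∝ T⁴, so T₂/T₁ = (P₂/P₁)^(1/4) = (4.68)^(1/4) = 1.47083.
T₂ = 1856 × 1.47083 = 2.73×10³ K.

T₂ ≈ 2.73×10³ K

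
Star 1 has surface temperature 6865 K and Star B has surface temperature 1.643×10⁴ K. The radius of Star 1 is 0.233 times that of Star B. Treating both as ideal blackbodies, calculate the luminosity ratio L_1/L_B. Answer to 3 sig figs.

L ∝ R²T⁴, so L_1/L_B = (R_1/R_B)²(T_1/T_B)⁴ = (0.233)² × (6865/1.643×10⁴)⁴ = 0.054289 × 0.0304798 = 1.65×10⁻³.

L_1/L_B ≈ 1.65×10⁻³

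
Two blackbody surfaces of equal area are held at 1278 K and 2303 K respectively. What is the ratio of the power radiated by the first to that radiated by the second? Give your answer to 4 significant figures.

P₁/P₂ ≈ 0.09483

With equal areas, P₁/P₂ = (T₁/T₂)⁴ = (1278/2303)⁴ = 0.09483.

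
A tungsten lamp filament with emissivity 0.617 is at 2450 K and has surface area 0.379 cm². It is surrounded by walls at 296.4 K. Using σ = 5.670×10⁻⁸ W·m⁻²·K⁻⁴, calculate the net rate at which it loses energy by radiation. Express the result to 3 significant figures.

Net loss ≈ 47.8 W

Area A = 0.379 cm² = 3.79×10⁻⁵ m².
Net radiated power P_net = εσA(T⁴ − T₀⁴) = 0.617×5.670×10⁻⁸×3.79×10⁻⁵×(2450⁴ − 296.4⁴).
T⁴ − T₀⁴ = 3.60300×10¹³ − 7.71814×10⁹ = 3.60223×10¹³ K⁴, so P_net = 47.8 W.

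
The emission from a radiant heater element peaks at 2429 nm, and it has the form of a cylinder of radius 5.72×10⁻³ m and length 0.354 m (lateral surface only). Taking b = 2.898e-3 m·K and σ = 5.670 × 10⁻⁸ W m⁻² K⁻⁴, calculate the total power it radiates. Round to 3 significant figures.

Wien's law: T = b/λ_max = 2.898×10⁻³/2.429×10⁻⁶ = 1193.08 K.
Lateral area A = 2πrL = 2π×5.72×10⁻³×0.354 = 0.0127227 m².
Then P = σAT⁴ = 5.670×10⁻⁸×0.0127227×(1193.08)⁴ = 1.46×10³ W.

P ≈ 1.46×10³ W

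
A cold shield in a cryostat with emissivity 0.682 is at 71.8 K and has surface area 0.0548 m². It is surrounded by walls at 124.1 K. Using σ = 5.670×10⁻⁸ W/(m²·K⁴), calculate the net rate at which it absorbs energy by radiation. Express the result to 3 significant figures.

Area A = 0.0548 m².
Net radiated power P_net = εσA(T⁴ − T₀⁴) = 0.682×5.670×10⁻⁸×0.0548×(71.8⁴ − 124.1⁴).
T⁴ − T₀⁴ = 2.65765×10⁷ − 2.37185×10⁸ = -2.10608×10⁸ K⁴, so P_net = -0.446 W — negative, meaning a net gain of 0.446 W.

Net gain ≈ 0.446 W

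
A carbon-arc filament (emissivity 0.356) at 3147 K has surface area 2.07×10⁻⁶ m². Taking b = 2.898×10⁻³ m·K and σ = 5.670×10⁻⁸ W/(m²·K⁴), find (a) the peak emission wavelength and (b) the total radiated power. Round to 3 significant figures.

(a) λ_max = b/T = 2.898×10⁻³/3147 = 9.209×10⁻⁷ m = 0.921 μm.
Area A = 2.07×10⁻⁶ m².
(b) P = εσAT⁴ = 0.356×5.670×10⁻⁸×2.07×10⁻⁶×(3147)⁴ = 4.10 W.

λ_max ≈ 0.921 μm; P ≈ 4.10 W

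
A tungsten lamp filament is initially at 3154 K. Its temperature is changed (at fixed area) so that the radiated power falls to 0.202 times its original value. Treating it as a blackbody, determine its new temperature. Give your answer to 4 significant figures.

T₂ ≈ 2114 K

P ∝ T⁴, so T₂/T₁ = (P₂/P₁)^(1/4) = (0.202)^(1/4) = 0.670406.
T₂ = 3154 × 0.670406 = 2114 K.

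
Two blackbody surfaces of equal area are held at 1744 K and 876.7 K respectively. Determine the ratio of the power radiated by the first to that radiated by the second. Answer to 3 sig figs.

With equal areas, P₁/P₂ = (T₁/T₂)⁴ = (1744/876.7)⁴ = 15.7.

P₁/P₂ ≈ 15.7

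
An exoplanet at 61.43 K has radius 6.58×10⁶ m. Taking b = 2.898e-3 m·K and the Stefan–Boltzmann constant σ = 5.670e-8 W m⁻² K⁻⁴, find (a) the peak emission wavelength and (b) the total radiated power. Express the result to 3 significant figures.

(a) λ_max = b/T = 2.898×10⁻³/61.43 = 4.718×10⁻⁵ m = 47.2 μm.
Surface area A = 4πR² = 4π(6.58×10⁶ m)² = 5.44079×10¹⁴ m².
(b) P = σAT⁴ = 5.670×10⁻⁸×5.44079×10¹⁴×(61.43)⁴ = 4.39×10¹⁴ W.

λ_max ≈ 47.2 μm; P ≈ 4.39×10¹⁴ W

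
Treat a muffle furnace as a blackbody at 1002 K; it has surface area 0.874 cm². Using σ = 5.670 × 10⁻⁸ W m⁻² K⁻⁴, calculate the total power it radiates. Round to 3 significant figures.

P ≈ 5.00 W

Area A = 0.874 cm² = 8.74×10⁻⁵ m².
P = σAT⁴ = 5.670×10⁻⁸ × 8.74×10⁻⁵ × (1002)⁴ = 5.00 W.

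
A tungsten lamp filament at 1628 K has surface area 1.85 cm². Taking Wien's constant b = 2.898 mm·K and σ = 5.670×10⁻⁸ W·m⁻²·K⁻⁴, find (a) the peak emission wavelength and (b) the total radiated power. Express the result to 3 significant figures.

(a) λ_max = b/T = 2.898×10⁻³/1628 = 1.780×10⁻⁶ m = 1.78×10³ nm.
Area A = 1.85 cm² = 1.85×10⁻⁴ m².
(b) P = σAT⁴ = 5.670×10⁻⁸×1.85×10⁻⁴×(1628)⁴ = 73.7 W.

λ_max ≈ 1.78×10³ nm; P ≈ 73.7 W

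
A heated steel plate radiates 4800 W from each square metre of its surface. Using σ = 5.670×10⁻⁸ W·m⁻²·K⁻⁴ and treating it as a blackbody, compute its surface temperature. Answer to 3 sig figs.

T ≈ 539 K

I = σT⁴, so T = (I/σ)^(1/4) = (4800/(5.670×10⁻⁸))^(1/4) = 539 K.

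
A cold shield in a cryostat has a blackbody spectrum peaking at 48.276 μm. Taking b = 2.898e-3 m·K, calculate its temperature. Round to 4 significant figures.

Wien's law gives T = b/λ_max = (2.898×10⁻³ m·K)/(4.8276×10⁻⁵ m) = 60.03 K.

T ≈ 60.03 K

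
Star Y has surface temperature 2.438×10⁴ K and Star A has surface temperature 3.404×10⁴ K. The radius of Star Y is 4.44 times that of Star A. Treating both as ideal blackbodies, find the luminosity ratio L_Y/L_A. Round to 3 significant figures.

L_Y/L_A ≈ 5.19

L ∝ R²T⁴, so L_Y/L_A = (R_Y/R_A)²(T_Y/T_A)⁴ = (4.44)² × (2.438×10⁴/3.404×10⁴)⁴ = 19.7136 × 0.263134 = 5.19.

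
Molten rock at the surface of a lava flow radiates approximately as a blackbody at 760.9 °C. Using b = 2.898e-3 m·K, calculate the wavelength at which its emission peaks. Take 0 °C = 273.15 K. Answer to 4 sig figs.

T = 760.9 °C + 273.15 = 1034.05 K.
Wien's displacement law: λ_max = b/T = (2.898×10⁻³ m·K)/(1034.05 K) = 2.8026×10⁻⁶ m.
That is 2.803 μm, in the infrared range.

λ_max ≈ 2.803 μm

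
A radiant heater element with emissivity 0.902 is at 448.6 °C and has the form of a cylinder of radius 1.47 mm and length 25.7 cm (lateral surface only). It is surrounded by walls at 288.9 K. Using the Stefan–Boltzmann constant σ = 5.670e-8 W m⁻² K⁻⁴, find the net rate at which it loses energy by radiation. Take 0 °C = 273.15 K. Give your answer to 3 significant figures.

Net loss ≈ 32.1 W

T = 448.6 °C + 273.15 = 721.75 K.
Lateral area A = 2πrL = 2π×1.47×10⁻³×0.257 = 2.37372×10⁻³ m².
Net radiated power P_net = εσA(T⁴ − T₀⁴) = 0.902×5.670×10⁻⁸×2.37372×10⁻³×(721.75⁴ − 288.9⁴).
T⁴ − T₀⁴ = 2.71361×10¹¹ − 6.96611×10⁹ = 2.64395×10¹¹ K⁴, so P_net = 32.1 W.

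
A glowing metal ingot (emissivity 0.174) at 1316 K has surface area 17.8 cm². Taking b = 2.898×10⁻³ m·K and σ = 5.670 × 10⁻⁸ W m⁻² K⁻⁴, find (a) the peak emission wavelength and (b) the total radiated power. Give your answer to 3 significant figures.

(a) λ_max = b/T = 2.898×10⁻³/1316 = 2.202×10⁻⁶ m = 2.20 μm.
Area A = 17.8 cm² = 1.78×10⁻³ m².
(b) P = εσAT⁴ = 0.174×5.670×10⁻⁸×1.78×10⁻³×(1316)⁴ = 52.7 W.

λ_max ≈ 2.20 μm; P ≈ 52.7 W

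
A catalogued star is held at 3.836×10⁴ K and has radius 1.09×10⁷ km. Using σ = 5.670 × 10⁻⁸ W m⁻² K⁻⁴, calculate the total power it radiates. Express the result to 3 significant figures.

Surface area A = 4πR² = 4π(1.09×10¹⁰ m)² = 1.49301×10²¹ m².
P = σAT⁴ = 5.670×10⁻⁸ × 1.49301×10²¹ × (3.836×10⁴)⁴ = 1.83×10³² W.

P ≈ 1.83×10³² W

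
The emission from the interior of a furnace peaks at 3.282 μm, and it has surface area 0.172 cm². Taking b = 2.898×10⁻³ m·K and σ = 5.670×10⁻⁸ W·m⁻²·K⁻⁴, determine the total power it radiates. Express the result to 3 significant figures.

Wien's law: T = b/λ_max = 2.898×10⁻³/3.282×10⁻⁶ = 882.998 K.
Area A = 0.172 cm² = 1.72×10⁻⁵ m².
Then P = σAT⁴ = 5.670×10⁻⁸×1.72×10⁻⁵×(882.998)⁴ = 0.593 W.

P ≈ 0.593 W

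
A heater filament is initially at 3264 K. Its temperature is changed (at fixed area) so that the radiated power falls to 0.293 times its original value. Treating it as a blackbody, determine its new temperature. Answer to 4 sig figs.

T₂ ≈ 2401 K

P ∝ T⁴, so T₂/T₁ = (P₂/P₁)^(1/4) = (0.293)^(1/4) = 0.735727.
T₂ = 3264 × 0.735727 = 2401 K.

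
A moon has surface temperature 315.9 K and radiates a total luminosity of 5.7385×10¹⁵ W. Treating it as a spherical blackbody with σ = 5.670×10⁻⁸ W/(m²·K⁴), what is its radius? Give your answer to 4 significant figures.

R ≈ 8.993×10⁵ m

L = 4πR²σT⁴ ⇒ R = √(L/(4πσT⁴)).
σT⁴ = 564.653 W/m², so R = √(5.7385×10¹⁵/(4π×564.653)) = 8.993×10⁵ m.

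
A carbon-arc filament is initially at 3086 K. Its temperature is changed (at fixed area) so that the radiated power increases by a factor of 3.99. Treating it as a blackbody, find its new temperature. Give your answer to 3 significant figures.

P ∝ T⁴, so T₂/T₁ = (P₂/P₁)^(1/4) = (3.99)^(1/4) = 1.41333.
T₂ = 3086 × 1.41333 = 4.36×10³ K.

T₂ ≈ 4.36×10³ K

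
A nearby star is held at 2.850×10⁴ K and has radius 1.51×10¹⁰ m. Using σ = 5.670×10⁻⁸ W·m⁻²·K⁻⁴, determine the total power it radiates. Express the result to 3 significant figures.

P ≈ 1.07×10³² W

Surface area A = 4πR² = 4π(1.51×10¹⁰ m)² = 2.86526×10²¹ m².
P = σAT⁴ = 5.670×10⁻⁸ × 2.86526×10²¹ × (2.850×10⁴)⁴ = 1.07×10³² W.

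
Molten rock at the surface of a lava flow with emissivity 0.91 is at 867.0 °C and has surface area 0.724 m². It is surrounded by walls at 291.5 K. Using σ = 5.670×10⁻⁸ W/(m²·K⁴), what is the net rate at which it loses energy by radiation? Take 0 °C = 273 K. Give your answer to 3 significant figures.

T = 867.0 °C + 273 = 1140.0 K.
Area A = 0.724 m².
Net radiated power P_net = εσA(T⁴ − T₀⁴) = 0.91×5.670×10⁻⁸×0.724×(1140.0⁴ − 291.5⁴).
T⁴ − T₀⁴ = 1.68896×10¹² − 7.22028×10⁹ = 1.68174×10¹² K⁴, so P_net = 6.28×10⁴ W.

Net loss ≈ 6.28×10⁴ W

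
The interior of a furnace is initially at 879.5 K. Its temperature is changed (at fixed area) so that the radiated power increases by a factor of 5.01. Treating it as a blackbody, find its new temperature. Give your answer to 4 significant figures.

P ∝ T⁴, so T₂/T₁ = (P₂/P₁)^(1/4) = (5.01)^(1/4) = 1.49610.
T₂ = 879.5 × 1.49610 = 1316 K.

T₂ ≈ 1316 K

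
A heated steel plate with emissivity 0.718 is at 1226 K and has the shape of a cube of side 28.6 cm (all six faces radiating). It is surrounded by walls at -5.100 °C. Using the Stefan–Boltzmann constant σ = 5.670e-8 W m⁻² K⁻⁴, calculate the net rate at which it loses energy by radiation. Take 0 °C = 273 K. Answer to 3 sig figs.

Surroundings: T = -5.100 °C + 273 = 267.900 K.
Area A = 6s² = 6×(0.286 m)² = 0.490776 m².
Net radiated power P_net = εσA(T⁴ − T₀⁴) = 0.718×5.670×10⁻⁸×0.490776×(1226⁴ − 267.900⁴).
T⁴ − T₀⁴ = 2.25924×10¹² − 5.15099×10⁹ = 2.25409×10¹² K⁴, so P_net = 4.50×10⁴ W.

Net loss ≈ 4.50×10⁴ W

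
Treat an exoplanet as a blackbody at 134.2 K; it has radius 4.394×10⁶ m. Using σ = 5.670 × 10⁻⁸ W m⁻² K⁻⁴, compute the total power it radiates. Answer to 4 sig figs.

Surface area A = 4πR² = 4π(4.394×10⁶ m)² = 2.42622×10¹⁴ m².
P = σAT⁴ = 5.670×10⁻⁸ × 2.42622×10¹⁴ × (134.2)⁴ = 4.462×10¹⁵ W.

P ≈ 4.462×10¹⁵ W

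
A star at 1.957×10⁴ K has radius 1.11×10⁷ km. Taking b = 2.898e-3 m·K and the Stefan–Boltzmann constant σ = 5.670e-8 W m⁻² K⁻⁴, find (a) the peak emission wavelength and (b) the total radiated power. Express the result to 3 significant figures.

λ_max ≈ 148 nm; P ≈ 1.29×10³¹ W

(a) λ_max = b/T = 2.898×10⁻³/1.957×10⁴ = 1.481×10⁻⁷ m = 148 nm.
Surface area A = 4πR² = 4π(1.11×10¹⁰ m)² = 1.54830×10²¹ m².
(b) P = σAT⁴ = 5.670×10⁻⁸×1.54830×10²¹×(1.957×10⁴)⁴ = 1.29×10³¹ W.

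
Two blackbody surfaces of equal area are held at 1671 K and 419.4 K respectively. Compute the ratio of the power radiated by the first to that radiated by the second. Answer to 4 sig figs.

With equal areas, P₁/P₂ = (T₁/T₂)⁴ = (1671/419.4)⁴ = 252.0.

P₁/P₂ ≈ 252.0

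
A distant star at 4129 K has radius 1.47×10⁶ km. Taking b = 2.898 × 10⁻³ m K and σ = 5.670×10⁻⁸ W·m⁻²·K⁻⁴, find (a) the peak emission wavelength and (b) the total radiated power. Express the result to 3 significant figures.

(a) λ_max = b/T = 2.898×10⁻³/4129 = 7.019×10⁻⁷ m = 702 nm.
Surface area A = 4πR² = 4π(1.47×10⁹ m)² = 2.71547×10¹⁹ m².
(b) P = σAT⁴ = 5.670×10⁻⁸×2.71547×10¹⁹×(4129)⁴ = 4.48×10²⁶ W.

λ_max ≈ 702 nm; P ≈ 4.48×10²⁶ W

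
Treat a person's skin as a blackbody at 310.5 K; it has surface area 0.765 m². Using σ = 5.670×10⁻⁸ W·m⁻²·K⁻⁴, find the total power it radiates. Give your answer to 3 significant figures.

P ≈ 403 W

Area A = 0.765 m².
P = σAT⁴ = 5.670×10⁻⁸ × 0.765 × (310.5)⁴ = 403 W.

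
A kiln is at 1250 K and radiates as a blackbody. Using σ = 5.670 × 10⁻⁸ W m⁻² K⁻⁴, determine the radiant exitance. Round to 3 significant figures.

Stefan–Boltzmann: I = σT⁴ = 5.670×10⁻⁸ × (1250)⁴ = 1.38×10⁵ W/m².

I ≈ 1.38×10⁵ W/m²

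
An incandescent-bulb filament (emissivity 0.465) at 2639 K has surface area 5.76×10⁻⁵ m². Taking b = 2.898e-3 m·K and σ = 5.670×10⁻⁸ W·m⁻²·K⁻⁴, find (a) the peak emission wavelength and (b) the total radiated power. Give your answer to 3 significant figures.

(a) λ_max = b/T = 2.898×10⁻³/2639 = 1.098×10⁻⁶ m = 1.10 μm.
Area A = 5.76×10⁻⁵ m².
(b) P = εσAT⁴ = 0.465×5.670×10⁻⁸×5.76×10⁻⁵×(2639)⁴ = 73.7 W.

λ_max ≈ 1.10 μm; P ≈ 73.7 W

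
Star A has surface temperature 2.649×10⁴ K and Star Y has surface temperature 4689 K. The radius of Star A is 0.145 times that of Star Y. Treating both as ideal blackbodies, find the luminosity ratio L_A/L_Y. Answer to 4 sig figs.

L_A/L_Y ≈ 21.42

L ∝ R²T⁴, so L_A/L_Y = (R_A/R_Y)²(T_A/T_Y)⁴ = (0.145)² × (2.649×10⁴/4689)⁴ = 0.021025 × 1018.61 = 21.42.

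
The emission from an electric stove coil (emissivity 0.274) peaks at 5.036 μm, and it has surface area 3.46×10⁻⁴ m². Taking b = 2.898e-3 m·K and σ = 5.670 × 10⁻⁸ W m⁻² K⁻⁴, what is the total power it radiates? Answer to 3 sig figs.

P ≈ 0.589 W

Wien's law: T = b/λ_max = 2.898×10⁻³/5.036×10⁻⁶ = 575.457 K.
Area A = 3.46×10⁻⁴ m².
Then P = εσAT⁴ = 0.274×5.670×10⁻⁸×3.46×10⁻⁴×(575.457)⁴ = 0.589 W.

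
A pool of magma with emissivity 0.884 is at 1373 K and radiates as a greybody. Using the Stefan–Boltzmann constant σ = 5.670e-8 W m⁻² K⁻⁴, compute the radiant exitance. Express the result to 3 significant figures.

Stefan–Boltzmann: I = εσT⁴ = 0.884 × 5.670×10⁻⁸ × (1373)⁴ = 1.78×10⁵ W/m².

I ≈ 1.78×10⁵ W/m²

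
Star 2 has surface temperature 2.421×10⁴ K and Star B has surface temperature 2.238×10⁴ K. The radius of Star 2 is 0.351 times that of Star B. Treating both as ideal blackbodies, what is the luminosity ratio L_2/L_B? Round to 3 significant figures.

L ∝ R²T⁴, so L_2/L_B = (R_2/R_B)²(T_2/T_B)⁴ = (0.351)² × (2.421×10⁴/2.238×10⁴)⁴ = 0.123201 × 1.36943 = 0.169.

L_2/L_B ≈ 0.169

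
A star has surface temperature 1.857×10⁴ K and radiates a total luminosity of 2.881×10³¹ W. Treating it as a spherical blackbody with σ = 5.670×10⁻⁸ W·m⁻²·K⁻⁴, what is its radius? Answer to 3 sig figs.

L = 4πR²σT⁴ ⇒ R = √(L/(4πσT⁴)).
σT⁴ = 6.74265×10⁹ W/m², so R = √(2.881×10³¹/(4π×6.74265×10⁹)) = 1.84×10¹⁰ m.

R ≈ 1.84×10¹⁰ m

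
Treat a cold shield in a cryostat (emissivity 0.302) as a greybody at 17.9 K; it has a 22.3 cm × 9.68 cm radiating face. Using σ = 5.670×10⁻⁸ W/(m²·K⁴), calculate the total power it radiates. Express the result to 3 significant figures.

P ≈ 3.79×10⁻⁵ W

Area A = 0.223 × 0.0968 = 0.0215864 m².
P = εσAT⁴ = 0.302 × 5.670×10⁻⁸ × 0.0215864 × (17.9)⁴ = 3.79×10⁻⁵ W.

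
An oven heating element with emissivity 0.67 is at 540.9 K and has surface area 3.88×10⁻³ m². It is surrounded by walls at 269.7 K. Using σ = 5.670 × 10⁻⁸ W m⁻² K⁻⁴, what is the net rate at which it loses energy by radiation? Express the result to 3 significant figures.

Net loss ≈ 11.8 W

Area A = 3.88×10⁻³ m².
Net radiated power P_net = εσA(T⁴ − T₀⁴) = 0.67×5.670×10⁻⁸×3.88×10⁻³×(540.9⁴ − 269.7⁴).
T⁴ − T₀⁴ = 8.55988×10¹⁰ − 5.29083×10⁹ = 8.03080×10¹⁰ K⁴, so P_net = 11.8 W.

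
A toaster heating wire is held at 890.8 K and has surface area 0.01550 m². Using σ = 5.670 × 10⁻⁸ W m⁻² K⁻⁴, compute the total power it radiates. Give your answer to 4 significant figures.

P ≈ 553.4 W

Area A = 0.01550 m².
P = σAT⁴ = 5.670×10⁻⁸ × 0.01550 × (890.8)⁴ = 553.4 W.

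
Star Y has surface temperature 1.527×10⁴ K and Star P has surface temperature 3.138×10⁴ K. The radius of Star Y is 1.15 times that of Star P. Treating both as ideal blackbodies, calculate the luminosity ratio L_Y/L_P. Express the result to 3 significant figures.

L_Y/L_P ≈ 0.0742

L ∝ R²T⁴, so L_Y/L_P = (R_Y/R_P)²(T_Y/T_P)⁴ = (1.15)² × (1.527×10⁴/3.138×10⁴)⁴ = 1.3225 × 0.0560718 = 0.0742.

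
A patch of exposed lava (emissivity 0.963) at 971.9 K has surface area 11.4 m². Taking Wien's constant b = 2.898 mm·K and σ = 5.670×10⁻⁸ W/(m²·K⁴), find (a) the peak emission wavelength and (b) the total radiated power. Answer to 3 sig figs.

(a) λ_max = b/T = 2.898×10⁻³/971.9 = 2.982×10⁻⁶ m = 2.98×10³ nm.
Area A = 11.4 m².
(b) P = εσAT⁴ = 0.963×5.670×10⁻⁸×11.4×(971.9)⁴ = 5.55×10⁵ W.

λ_max ≈ 2.98×10³ nm; P ≈ 5.55×10⁵ W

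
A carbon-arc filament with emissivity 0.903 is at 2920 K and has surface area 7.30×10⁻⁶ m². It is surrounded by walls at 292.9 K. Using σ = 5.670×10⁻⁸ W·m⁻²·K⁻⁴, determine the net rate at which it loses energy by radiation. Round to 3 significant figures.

Net loss ≈ 27.2 W

Area A = 7.30×10⁻⁶ m².
Net radiated power P_net = εσA(T⁴ − T₀⁴) = 0.903×5.670×10⁻⁸×7.30×10⁻⁶×(2920⁴ − 292.9⁴).
T⁴ − T₀⁴ = 7.26995×10¹³ − 7.35999×10⁹ = 7.26921×10¹³ K⁴, so P_net = 27.2 W.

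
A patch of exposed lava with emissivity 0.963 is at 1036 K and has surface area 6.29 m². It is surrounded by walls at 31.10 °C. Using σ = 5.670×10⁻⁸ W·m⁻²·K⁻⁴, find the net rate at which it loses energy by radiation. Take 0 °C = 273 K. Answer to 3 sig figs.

Surroundings: T = 31.10 °C + 273 = 304.10 K.
Area A = 6.29 m².
Net radiated power P_net = εσA(T⁴ − T₀⁴) = 0.963×5.670×10⁻⁸×6.29×(1036⁴ − 304.10⁴).
T⁴ − T₀⁴ = 1.15196×10¹² − 8.55196×10⁹ = 1.14341×10¹² K⁴, so P_net = 3.93×10⁵ W.

Net loss ≈ 3.93×10⁵ W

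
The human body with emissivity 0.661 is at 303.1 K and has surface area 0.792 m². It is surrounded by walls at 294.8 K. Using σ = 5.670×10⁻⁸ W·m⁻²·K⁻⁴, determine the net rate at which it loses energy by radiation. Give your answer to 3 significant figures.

Area A = 0.792 m².
Net radiated power P_net = εσA(T⁴ − T₀⁴) = 0.661×5.670×10⁻⁸×0.792×(303.1⁴ − 294.8⁴).
T⁴ − T₀⁴ = 8.44003×10⁹ − 7.55283×10⁹ = 8.87200×10⁸ K⁴, so P_net = 26.3 W.

Net loss ≈ 26.3 W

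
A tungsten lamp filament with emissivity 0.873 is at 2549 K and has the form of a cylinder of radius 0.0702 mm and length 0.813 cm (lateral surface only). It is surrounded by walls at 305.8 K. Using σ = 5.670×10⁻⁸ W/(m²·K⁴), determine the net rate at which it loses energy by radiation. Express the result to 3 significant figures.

Lateral area A = 2πrL = 2π×7.02×10⁻⁵×8.13×10⁻³ = 3.58598×10⁻⁶ m².
Net radiated power P_net = εσA(T⁴ − T₀⁴) = 0.873×5.670×10⁻⁸×3.58598×10⁻⁶×(2549⁴ − 305.8⁴).
T⁴ − T₀⁴ = 4.22162×10¹³ − 8.74480×10⁹ = 4.22075×10¹³ K⁴, so P_net = 7.49 W.

Net loss ≈ 7.49 W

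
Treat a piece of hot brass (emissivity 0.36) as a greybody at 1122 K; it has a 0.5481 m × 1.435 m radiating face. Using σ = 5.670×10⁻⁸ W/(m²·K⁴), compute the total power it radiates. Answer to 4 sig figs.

Area A = 0.5481 × 1.435 = 0.786524 m².
P = εσAT⁴ = 0.36 × 5.670×10⁻⁸ × 0.786524 × (1122)⁴ = 2.544×10⁴ W.

P ≈ 2.544×10⁴ W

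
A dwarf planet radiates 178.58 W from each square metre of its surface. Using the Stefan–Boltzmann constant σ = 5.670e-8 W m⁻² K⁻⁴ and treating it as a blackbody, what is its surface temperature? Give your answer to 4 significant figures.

T ≈ 236.9 K

I = σT⁴, so T = (I/σ)^(1/4) = (178.58/(5.670×10⁻⁸))^(1/4) = 236.9 K.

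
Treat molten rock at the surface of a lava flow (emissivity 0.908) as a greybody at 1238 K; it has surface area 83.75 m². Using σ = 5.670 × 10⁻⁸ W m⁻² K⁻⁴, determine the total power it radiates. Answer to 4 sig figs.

Area A = 83.75 m².
P = εσAT⁴ = 0.908 × 5.670×10⁻⁸ × 83.75 × (1238)⁴ = 1.013×10⁷ W.

P ≈ 1.013×10⁷ W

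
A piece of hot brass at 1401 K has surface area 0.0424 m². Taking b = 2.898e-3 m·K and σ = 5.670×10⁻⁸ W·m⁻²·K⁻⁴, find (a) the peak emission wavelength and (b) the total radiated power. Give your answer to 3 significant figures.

λ_max ≈ 2.07×10³ nm; P ≈ 9.26×10³ W

(a) λ_max = b/T = 2.898×10⁻³/1401 = 2.069×10⁻⁶ m = 2.07×10³ nm.
Area A = 0.0424 m².
(b) P = σAT⁴ = 5.670×10⁻⁸×0.0424×(1401)⁴ = 9.26×10³ W.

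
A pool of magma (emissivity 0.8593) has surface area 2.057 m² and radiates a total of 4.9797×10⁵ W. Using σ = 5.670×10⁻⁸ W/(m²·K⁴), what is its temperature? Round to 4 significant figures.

Area A = 2.057 m².
P = εσAT⁴ ⇒ T = (P/(εσA))^(1/4) = (4.9797×10⁵/(0.8593×5.670×10⁻⁸×2.057))^(1/4) = 1493 K.

T ≈ 1493 K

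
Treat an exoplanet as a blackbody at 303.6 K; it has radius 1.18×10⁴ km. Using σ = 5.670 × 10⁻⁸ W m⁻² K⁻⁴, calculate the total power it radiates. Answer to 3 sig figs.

P ≈ 8.43×10¹⁷ W

Surface area A = 4πR² = 4π(1.18×10⁷ m)² = 1.74974×10¹⁵ m².
P = σAT⁴ = 5.670×10⁻⁸ × 1.74974×10¹⁵ × (303.6)⁴ = 8.43×10¹⁷ W.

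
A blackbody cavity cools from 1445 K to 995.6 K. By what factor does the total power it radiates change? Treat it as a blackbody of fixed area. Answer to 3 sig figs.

P ∝ T⁴, so P₂/P₁ = (T₂/T₁)⁴ = (995.6/1445)⁴ = (0.688997)⁴ = 0.225.

P₂/P₁ ≈ 0.225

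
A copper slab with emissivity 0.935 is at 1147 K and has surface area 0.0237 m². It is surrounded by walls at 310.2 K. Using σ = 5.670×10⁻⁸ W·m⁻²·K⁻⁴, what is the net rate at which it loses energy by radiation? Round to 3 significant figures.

Area A = 0.0237 m².
Net radiated power P_net = εσA(T⁴ − T₀⁴) = 0.935×5.670×10⁻⁸×0.0237×(1147⁴ − 310.2⁴).
T⁴ − T₀⁴ = 1.73083×10¹² − 9.25907×10⁹ = 1.72157×10¹² K⁴, so P_net = 2.16×10³ W.

Net loss ≈ 2.16×10³ W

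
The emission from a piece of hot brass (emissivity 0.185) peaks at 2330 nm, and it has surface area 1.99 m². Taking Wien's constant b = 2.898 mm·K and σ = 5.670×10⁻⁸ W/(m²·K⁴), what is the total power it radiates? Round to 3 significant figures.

P ≈ 5.00×10⁴ W

Wien's law: T = b/λ_max = 2.898×10⁻³/2.330×10⁻⁶ = 1243.78 K.
Area A = 1.99 m².
Then P = εσAT⁴ = 0.185×5.670×10⁻⁸×1.99×(1243.78)⁴ = 5.00×10⁴ W.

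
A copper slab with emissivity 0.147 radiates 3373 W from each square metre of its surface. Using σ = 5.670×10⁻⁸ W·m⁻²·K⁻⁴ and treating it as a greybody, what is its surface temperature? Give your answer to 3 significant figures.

I = εσT⁴, so T = (I/εσ)^(1/4) = (3373/(0.147×5.670×10⁻⁸))^(1/4) = 798 K.

T ≈ 798 K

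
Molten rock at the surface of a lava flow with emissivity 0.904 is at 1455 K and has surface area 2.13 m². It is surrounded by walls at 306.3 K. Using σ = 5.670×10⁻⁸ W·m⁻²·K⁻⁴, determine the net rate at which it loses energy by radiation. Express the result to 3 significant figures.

Net loss ≈ 4.88×10⁵ W

Area A = 2.13 m².
Net radiated power P_net = εσA(T⁴ − T₀⁴) = 0.904×5.670×10⁻⁸×2.13×(1455⁴ − 306.3⁴).
T⁴ − T₀⁴ = 4.48179×10¹² − 8.80213×10⁹ = 4.47299×10¹² K⁴, so P_net = 4.88×10⁵ W.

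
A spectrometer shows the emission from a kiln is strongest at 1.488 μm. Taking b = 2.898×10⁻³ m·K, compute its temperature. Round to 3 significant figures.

Wien's law gives T = b/λ_max = (2.898×10⁻³ m·K)/(1.488×10⁻⁶ m) = 1.95×10³ K.

T ≈ 1.95×10³ K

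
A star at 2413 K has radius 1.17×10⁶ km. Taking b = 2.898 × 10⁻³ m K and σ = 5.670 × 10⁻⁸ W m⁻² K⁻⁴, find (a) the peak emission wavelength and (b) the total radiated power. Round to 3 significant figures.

(a) λ_max = b/T = 2.898×10⁻³/2413 = 1.201×10⁻⁶ m = 1.20 μm.
Surface area A = 4πR² = 4π(1.17×10⁹ m)² = 1.72021×10¹⁹ m².
(b) P = σAT⁴ = 5.670×10⁻⁸×1.72021×10¹⁹×(2413)⁴ = 3.31×10²⁵ W.

λ_max ≈ 1.20 μm; P ≈ 3.31×10²⁵ W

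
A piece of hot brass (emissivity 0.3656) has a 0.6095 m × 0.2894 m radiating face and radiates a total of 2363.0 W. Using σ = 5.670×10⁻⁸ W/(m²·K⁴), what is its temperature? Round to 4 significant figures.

Area A = 0.6095 × 0.2894 = 0.176389 m².
P = εσAT⁴ ⇒ T = (P/(εσA))^(1/4) = (2363.0/(0.3656×5.670×10⁻⁸×0.176389))^(1/4) = 896.6 K.

T ≈ 896.6 K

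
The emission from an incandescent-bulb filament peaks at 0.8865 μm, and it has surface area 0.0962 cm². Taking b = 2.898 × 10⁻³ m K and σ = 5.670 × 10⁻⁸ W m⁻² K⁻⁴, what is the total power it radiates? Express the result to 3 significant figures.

Wien's law: T = b/λ_max = 2.898×10⁻³/8.865×10⁻⁷ = 3269.04 K.
Area A = 0.0962 cm² = 9.62×10⁻⁶ m².
Then P = σAT⁴ = 5.670×10⁻⁸×9.62×10⁻⁶×(3269.04)⁴ = 62.3 W.

P ≈ 62.3 W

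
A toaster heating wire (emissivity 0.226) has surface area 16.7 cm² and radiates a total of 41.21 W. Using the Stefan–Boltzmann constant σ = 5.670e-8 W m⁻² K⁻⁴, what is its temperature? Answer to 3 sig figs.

T ≈ 1.18×10³ K

Area A = 16.7 cm² = 1.67×10⁻³ m².
P = εσAT⁴ ⇒ T = (P/(εσA))^(1/4) = (41.21/(0.226×5.670×10⁻⁸×1.67×10⁻³))^(1/4) = 1.18×10³ K.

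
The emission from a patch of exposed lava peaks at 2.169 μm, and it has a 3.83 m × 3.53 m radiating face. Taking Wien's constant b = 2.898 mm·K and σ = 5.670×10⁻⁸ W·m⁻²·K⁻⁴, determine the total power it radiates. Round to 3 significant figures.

Wien's law: T = b/λ_max = 2.898×10⁻³/2.169×10⁻⁶ = 1336.10 K.
Area A = 3.83 × 3.53 = 13.5199 m².
Then P = σAT⁴ = 5.670×10⁻⁸×13.5199×(1336.10)⁴ = 2.44×10⁶ W.

P ≈ 2.44×10⁶ W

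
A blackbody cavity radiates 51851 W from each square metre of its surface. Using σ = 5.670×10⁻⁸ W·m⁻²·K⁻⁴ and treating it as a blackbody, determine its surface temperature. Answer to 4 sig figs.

T ≈ 977.9 K

I = σT⁴, so T = (I/σ)^(1/4) = (51851/(5.670×10⁻⁸))^(1/4) = 977.9 K.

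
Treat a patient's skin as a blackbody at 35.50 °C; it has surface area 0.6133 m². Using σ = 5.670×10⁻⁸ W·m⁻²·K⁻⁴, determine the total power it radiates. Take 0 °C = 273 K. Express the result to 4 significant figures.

P ≈ 315.0 W

T = 35.50 °C + 273 = 308.50 K.
Area A = 0.6133 m².
P = σAT⁴ = 5.670×10⁻⁸ × 0.6133 × (308.50)⁴ = 315.0 W.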